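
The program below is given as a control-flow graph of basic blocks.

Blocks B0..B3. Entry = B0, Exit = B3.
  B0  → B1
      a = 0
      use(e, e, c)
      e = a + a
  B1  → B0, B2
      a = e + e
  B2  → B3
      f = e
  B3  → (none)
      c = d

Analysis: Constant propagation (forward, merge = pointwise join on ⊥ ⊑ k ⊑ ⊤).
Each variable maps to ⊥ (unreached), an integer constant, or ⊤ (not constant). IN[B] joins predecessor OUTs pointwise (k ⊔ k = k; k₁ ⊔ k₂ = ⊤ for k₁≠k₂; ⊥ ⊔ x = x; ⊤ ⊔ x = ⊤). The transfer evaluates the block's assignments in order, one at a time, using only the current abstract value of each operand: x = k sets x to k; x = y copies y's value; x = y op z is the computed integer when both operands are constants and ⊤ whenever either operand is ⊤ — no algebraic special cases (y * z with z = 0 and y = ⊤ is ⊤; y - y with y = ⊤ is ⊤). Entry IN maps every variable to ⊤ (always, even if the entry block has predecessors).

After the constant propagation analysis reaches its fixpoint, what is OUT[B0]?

Answer: {a: 0, b: ⊤, c: ⊤, d: ⊤, e: 0, f: ⊤}

Derivation:
Per-block solution:
  B0: | IN=(all ⊤) | OUT={a:0, e:0; rest ⊤}
  B1: | IN={a:0, e:0; rest ⊤} | OUT={a:0, e:0; rest ⊤}
  B2: | IN={a:0, e:0; rest ⊤} | OUT={a:0, e:0, f:0; rest ⊤}
  B3: | IN={a:0, e:0, f:0; rest ⊤} | OUT={a:0, e:0, f:0; rest ⊤}

Merge at B0 (entry node, so the boundary value (all ⊤) is joined with the incoming edge(s)): IN[B0] = (all ⊤) ⊔ OUT[B1] = {a: ⊤, b: ⊤, c: ⊤, d: ⊤, e: ⊤, f: ⊤}
Applying B0's transfer function to that IN value gives OUT[B0] (row B0 above).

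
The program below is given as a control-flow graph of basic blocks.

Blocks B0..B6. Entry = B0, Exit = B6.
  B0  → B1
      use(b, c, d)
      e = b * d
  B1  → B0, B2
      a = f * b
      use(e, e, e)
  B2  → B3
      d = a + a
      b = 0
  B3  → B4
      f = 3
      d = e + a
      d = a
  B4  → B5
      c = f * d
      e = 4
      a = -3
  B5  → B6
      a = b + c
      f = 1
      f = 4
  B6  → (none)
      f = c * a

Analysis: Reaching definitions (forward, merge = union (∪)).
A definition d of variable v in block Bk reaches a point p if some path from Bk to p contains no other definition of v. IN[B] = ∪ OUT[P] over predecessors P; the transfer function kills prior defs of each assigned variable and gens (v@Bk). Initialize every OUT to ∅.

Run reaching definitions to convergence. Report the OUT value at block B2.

Answer: {a@B1, b@B2, d@B2, e@B0}

Derivation:
Converged values:
  B0:   IN={a@B1, e@B0}   OUT={a@B1, e@B0}
  B1:   IN={a@B1, e@B0}   OUT={a@B1, e@B0}
  B2:   IN={a@B1, e@B0}   OUT={a@B1, b@B2, d@B2, e@B0}
  B3:   IN={a@B1, b@B2, d@B2, e@B0}   OUT={a@B1, b@B2, d@B3, e@B0, f@B3}
  B4:   IN={a@B1, b@B2, d@B3, e@B0, f@B3}   OUT={a@B4, b@B2, c@B4, d@B3, e@B4, f@B3}
  B5:   IN={a@B4, b@B2, c@B4, d@B3, e@B4, f@B3}   OUT={a@B5, b@B2, c@B4, d@B3, e@B4, f@B5}
  B6:   IN={a@B5, b@B2, c@B4, d@B3, e@B4, f@B5}   OUT={a@B5, b@B2, c@B4, d@B3, e@B4, f@B6}

Merge at B2: IN[B2] = OUT[B1] = {a@B1, e@B0}
Applying B2's transfer function to that IN value gives OUT[B2] (row B2 above).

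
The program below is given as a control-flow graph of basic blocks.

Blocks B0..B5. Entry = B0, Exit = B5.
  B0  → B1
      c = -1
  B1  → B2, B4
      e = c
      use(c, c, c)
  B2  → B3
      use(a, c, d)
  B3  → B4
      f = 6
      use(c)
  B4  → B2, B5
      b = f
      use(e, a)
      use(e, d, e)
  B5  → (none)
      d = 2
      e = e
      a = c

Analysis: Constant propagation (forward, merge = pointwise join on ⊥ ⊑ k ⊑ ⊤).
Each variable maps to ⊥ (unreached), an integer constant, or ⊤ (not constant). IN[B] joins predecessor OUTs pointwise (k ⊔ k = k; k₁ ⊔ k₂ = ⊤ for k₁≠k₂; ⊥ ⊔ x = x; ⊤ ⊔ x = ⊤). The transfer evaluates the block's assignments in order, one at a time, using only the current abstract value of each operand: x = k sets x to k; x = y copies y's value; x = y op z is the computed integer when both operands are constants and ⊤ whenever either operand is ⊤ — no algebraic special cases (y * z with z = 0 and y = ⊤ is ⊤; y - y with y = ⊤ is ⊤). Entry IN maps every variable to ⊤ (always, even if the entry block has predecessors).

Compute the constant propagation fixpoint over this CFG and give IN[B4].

Answer: {a: ⊤, b: ⊤, c: -1, d: ⊤, e: -1, f: ⊤}

Trace:
Per-block solution:
  B0:  IN=(all ⊤)  OUT={c:-1; rest ⊤}
  B1:  IN={c:-1; rest ⊤}  OUT={c:-1, e:-1; rest ⊤}
  B2:  IN={c:-1, e:-1; rest ⊤}  OUT={c:-1, e:-1; rest ⊤}
  B3:  IN={c:-1, e:-1; rest ⊤}  OUT={c:-1, e:-1, f:6; rest ⊤}
  B4:  IN={c:-1, e:-1; rest ⊤}  OUT={c:-1, e:-1; rest ⊤}
  B5:  IN={c:-1, e:-1; rest ⊤}  OUT={a:-1, c:-1, d:2, e:-1; rest ⊤}

Merge at B4: IN[B4] = OUT[B1] ⊔ OUT[B3] = {a: ⊤, b: ⊤, c: -1, d: ⊤, e: -1, f: ⊤}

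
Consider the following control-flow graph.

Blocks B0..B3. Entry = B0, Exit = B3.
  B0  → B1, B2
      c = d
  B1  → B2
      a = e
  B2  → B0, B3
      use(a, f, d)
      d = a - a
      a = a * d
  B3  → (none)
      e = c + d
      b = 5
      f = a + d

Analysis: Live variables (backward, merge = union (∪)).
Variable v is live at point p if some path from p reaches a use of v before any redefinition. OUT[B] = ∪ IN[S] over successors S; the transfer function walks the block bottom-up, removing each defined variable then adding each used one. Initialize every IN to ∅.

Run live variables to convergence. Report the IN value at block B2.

Answer: {a, c, d, e, f}

Trace:
Fixpoint table:
  B0:   IN={a, d, e, f}   OUT={a, c, d, e, f}
  B1:   IN={c, d, e, f}   OUT={a, c, d, e, f}
  B2:   IN={a, c, d, e, f}   OUT={a, c, d, e, f}
  B3:   IN={a, c, d}   OUT={}

Merge at B2: OUT[B2] = IN[B0] ⊔ IN[B3] = {a, c, d, e, f}
Applying B2's transfer function to that OUT value gives IN[B2] (row B2 above).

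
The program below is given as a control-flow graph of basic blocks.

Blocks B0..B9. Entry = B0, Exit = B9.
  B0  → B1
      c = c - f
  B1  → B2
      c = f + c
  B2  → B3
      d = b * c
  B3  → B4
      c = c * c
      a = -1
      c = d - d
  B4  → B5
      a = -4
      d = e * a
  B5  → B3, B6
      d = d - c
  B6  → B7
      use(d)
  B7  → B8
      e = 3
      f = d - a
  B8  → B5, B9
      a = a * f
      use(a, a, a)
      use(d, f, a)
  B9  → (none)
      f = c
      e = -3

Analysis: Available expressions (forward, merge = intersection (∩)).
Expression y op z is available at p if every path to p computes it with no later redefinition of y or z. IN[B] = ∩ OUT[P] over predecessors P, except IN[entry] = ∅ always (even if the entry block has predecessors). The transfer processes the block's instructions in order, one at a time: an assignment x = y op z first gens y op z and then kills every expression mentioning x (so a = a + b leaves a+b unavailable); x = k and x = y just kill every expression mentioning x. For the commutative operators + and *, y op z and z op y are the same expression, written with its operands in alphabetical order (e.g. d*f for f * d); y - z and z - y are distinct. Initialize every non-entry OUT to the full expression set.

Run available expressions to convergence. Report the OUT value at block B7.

Answer: {d-a}

Trace:
Per-block solution:
  B0:   IN={}   OUT={}
  B1:   IN={}   OUT={}
  B2:   IN={}   OUT={b*c}
  B3:   IN={}   OUT={d-d}
  B4:   IN={d-d}   OUT={a*e}
  B5:   IN={}   OUT={}
  B6:   IN={}   OUT={}
  B7:   IN={}   OUT={d-a}
  B8:   IN={d-a}   OUT={}
  B9:   IN={}   OUT={}

Merge at B7: IN[B7] = OUT[B6] = {}
Applying B7's transfer function to that IN value gives OUT[B7] (row B7 above).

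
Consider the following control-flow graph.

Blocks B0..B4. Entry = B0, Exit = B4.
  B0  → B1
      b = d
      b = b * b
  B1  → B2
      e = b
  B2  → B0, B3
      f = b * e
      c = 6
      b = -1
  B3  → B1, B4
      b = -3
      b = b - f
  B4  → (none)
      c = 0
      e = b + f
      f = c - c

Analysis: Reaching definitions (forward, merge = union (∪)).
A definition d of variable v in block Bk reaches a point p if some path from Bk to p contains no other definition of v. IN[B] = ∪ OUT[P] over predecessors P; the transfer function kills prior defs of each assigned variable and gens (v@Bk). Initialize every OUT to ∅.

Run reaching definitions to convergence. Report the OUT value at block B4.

Answer: {b@B3, c@B4, e@B4, f@B4}

Working:
Fixpoint table:
  B0: | IN={b@B2, c@B2, e@B1, f@B2} | OUT={b@B0, c@B2, e@B1, f@B2}
  B1: | IN={b@B0, b@B3, c@B2, e@B1, f@B2} | OUT={b@B0, b@B3, c@B2, e@B1, f@B2}
  B2: | IN={b@B0, b@B3, c@B2, e@B1, f@B2} | OUT={b@B2, c@B2, e@B1, f@B2}
  B3: | IN={b@B2, c@B2, e@B1, f@B2} | OUT={b@B3, c@B2, e@B1, f@B2}
  B4: | IN={b@B3, c@B2, e@B1, f@B2} | OUT={b@B3, c@B4, e@B4, f@B4}

Merge at B4: IN[B4] = OUT[B3] = {b@B3, c@B2, e@B1, f@B2}
Applying B4's transfer function to that IN value gives OUT[B4] (row B4 above).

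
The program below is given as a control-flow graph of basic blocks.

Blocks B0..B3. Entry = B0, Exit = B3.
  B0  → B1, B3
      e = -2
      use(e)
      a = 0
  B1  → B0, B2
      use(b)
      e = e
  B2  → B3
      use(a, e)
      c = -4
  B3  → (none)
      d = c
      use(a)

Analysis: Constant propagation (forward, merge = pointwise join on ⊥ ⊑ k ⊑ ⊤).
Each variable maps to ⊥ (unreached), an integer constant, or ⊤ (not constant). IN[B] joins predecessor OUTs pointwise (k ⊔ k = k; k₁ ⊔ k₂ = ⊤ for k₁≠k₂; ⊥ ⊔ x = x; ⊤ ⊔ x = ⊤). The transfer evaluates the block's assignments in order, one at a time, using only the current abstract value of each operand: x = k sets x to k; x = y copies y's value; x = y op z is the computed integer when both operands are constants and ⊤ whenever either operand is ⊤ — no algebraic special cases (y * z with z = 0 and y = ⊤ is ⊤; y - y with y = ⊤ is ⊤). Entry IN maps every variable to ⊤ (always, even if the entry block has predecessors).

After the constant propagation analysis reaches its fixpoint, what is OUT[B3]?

Converged values:
  B0: | IN=(all ⊤) | OUT={a:0, e:-2; rest ⊤}
  B1: | IN={a:0, e:-2; rest ⊤} | OUT={a:0, e:-2; rest ⊤}
  B2: | IN={a:0, e:-2; rest ⊤} | OUT={a:0, c:-4, e:-2; rest ⊤}
  B3: | IN={a:0, e:-2; rest ⊤} | OUT={a:0, e:-2; rest ⊤}

Merge at B3: IN[B3] = OUT[B0] ⊔ OUT[B2] = {a: 0, b: ⊤, c: ⊤, d: ⊤, e: -2, f: ⊤}
Applying B3's transfer function to that IN value gives OUT[B3] (row B3 above).

Answer: {a: 0, b: ⊤, c: ⊤, d: ⊤, e: -2, f: ⊤}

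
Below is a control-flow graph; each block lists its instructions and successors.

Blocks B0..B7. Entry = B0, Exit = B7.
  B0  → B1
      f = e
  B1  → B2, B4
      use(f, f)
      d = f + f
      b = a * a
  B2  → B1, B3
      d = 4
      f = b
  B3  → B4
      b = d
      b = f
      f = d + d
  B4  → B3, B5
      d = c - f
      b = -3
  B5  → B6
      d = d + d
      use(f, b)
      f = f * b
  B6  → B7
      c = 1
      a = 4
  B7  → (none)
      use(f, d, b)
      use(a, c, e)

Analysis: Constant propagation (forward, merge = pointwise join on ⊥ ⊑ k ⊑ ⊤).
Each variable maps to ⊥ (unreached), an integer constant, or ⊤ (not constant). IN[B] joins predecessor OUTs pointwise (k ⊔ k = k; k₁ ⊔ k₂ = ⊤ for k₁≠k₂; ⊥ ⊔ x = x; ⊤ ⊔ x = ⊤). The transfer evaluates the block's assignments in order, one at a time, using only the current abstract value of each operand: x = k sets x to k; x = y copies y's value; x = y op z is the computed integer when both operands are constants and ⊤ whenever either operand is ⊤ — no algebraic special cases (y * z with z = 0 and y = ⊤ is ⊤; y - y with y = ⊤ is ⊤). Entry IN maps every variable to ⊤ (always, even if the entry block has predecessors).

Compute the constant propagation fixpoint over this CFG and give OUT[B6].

Answer: {a: 4, b: -3, c: 1, d: ⊤, e: ⊤, f: ⊤}

Trace:
Converged values:
  B0:  IN=(all ⊤)  OUT=(all ⊤)
  B1:  IN=(all ⊤)  OUT=(all ⊤)
  B2:  IN=(all ⊤)  OUT={d:4; rest ⊤}
  B3:  IN=(all ⊤)  OUT=(all ⊤)
  B4:  IN=(all ⊤)  OUT={b:-3; rest ⊤}
  B5:  IN={b:-3; rest ⊤}  OUT={b:-3; rest ⊤}
  B6:  IN={b:-3; rest ⊤}  OUT={a:4, b:-3, c:1; rest ⊤}
  B7:  IN={a:4, b:-3, c:1; rest ⊤}  OUT={a:4, b:-3, c:1; rest ⊤}

Merge at B6: IN[B6] = OUT[B5] = {a: ⊤, b: -3, c: ⊤, d: ⊤, e: ⊤, f: ⊤}
Applying B6's transfer function to that IN value gives OUT[B6] (row B6 above).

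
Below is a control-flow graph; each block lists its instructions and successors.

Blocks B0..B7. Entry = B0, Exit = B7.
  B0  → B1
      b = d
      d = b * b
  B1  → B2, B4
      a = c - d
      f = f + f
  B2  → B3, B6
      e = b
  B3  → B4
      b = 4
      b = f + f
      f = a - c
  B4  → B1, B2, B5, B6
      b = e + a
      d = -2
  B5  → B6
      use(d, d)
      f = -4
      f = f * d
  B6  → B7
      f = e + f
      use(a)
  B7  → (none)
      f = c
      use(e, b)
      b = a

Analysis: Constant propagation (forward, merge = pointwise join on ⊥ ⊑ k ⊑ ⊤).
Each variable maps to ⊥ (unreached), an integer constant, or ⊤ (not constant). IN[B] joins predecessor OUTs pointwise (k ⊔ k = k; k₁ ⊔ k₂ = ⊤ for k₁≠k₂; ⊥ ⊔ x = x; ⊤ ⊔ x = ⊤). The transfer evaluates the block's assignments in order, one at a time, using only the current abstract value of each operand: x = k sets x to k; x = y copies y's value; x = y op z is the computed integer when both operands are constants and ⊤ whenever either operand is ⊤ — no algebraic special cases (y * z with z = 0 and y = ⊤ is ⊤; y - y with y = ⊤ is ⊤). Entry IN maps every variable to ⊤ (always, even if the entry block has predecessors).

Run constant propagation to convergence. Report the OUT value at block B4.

Converged values:
  B0:  IN=(all ⊤)  OUT=(all ⊤)
  B1:  IN=(all ⊤)  OUT=(all ⊤)
  B2:  IN=(all ⊤)  OUT=(all ⊤)
  B3:  IN=(all ⊤)  OUT=(all ⊤)
  B4:  IN=(all ⊤)  OUT={d:-2; rest ⊤}
  B5:  IN={d:-2; rest ⊤}  OUT={d:-2, f:8; rest ⊤}
  B6:  IN=(all ⊤)  OUT=(all ⊤)
  B7:  IN=(all ⊤)  OUT=(all ⊤)

Merge at B4: IN[B4] = OUT[B1] ⊔ OUT[B3] = {a: ⊤, b: ⊤, c: ⊤, d: ⊤, e: ⊤, f: ⊤}
Applying B4's transfer function to that IN value gives OUT[B4] (row B4 above).

Answer: {a: ⊤, b: ⊤, c: ⊤, d: -2, e: ⊤, f: ⊤}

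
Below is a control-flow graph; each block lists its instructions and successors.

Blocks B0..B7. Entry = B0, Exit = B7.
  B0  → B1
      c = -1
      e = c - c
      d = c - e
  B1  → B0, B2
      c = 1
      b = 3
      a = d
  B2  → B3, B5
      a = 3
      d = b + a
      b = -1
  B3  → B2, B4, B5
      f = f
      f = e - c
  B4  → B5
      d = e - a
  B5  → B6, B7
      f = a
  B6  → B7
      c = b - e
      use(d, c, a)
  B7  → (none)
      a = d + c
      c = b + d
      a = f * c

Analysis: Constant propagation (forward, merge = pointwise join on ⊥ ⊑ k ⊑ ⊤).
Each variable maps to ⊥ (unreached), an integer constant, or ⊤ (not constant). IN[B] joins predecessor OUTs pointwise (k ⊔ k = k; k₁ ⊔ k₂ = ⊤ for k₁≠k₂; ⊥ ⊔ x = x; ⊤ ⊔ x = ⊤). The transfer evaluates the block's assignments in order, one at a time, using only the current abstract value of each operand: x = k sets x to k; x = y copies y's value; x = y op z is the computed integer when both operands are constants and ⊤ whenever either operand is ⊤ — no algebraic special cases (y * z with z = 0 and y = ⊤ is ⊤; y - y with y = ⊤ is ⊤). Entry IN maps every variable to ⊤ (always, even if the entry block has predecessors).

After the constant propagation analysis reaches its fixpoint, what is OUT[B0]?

Answer: {a: ⊤, b: ⊤, c: -1, d: -1, e: 0, f: ⊤}

Working:
Per-block solution:
  B0:  IN=(all ⊤)  OUT={c:-1, d:-1, e:0; rest ⊤}
  B1:  IN={c:-1, d:-1, e:0; rest ⊤}  OUT={a:-1, b:3, c:1, d:-1, e:0; rest ⊤}
  B2:  IN={c:1, e:0; rest ⊤}  OUT={a:3, b:-1, c:1, e:0; rest ⊤}
  B3:  IN={a:3, b:-1, c:1, e:0; rest ⊤}  OUT={a:3, b:-1, c:1, e:0, f:-1; rest ⊤}
  B4:  IN={a:3, b:-1, c:1, e:0, f:-1; rest ⊤}  OUT={a:3, b:-1, c:1, d:-3, e:0, f:-1; rest ⊤}
  B5:  IN={a:3, b:-1, c:1, e:0; rest ⊤}  OUT={a:3, b:-1, c:1, e:0, f:3; rest ⊤}
  B6:  IN={a:3, b:-1, c:1, e:0, f:3; rest ⊤}  OUT={a:3, b:-1, c:-1, e:0, f:3; rest ⊤}
  B7:  IN={a:3, b:-1, e:0, f:3; rest ⊤}  OUT={b:-1, e:0, f:3; rest ⊤}

Merge at B0 (entry node, so the boundary value (all ⊤) is joined with the incoming edge(s)): IN[B0] = (all ⊤) ⊔ OUT[B1] = {a: ⊤, b: ⊤, c: ⊤, d: ⊤, e: ⊤, f: ⊤}
Applying B0's transfer function to that IN value gives OUT[B0] (row B0 above).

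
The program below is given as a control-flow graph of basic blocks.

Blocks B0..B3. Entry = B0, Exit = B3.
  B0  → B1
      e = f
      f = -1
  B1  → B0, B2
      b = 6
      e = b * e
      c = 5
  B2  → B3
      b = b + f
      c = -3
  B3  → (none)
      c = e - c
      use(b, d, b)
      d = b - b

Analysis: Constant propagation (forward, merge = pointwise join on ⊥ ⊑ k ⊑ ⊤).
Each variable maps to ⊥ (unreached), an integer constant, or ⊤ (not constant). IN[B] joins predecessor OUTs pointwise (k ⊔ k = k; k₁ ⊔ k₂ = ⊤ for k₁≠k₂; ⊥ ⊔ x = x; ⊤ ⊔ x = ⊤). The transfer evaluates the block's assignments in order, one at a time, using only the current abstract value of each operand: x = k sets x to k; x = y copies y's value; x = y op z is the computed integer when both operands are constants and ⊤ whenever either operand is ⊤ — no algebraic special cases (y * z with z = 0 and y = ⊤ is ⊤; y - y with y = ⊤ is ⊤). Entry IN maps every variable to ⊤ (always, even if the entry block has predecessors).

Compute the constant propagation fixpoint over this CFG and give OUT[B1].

Answer: {a: ⊤, b: 6, c: 5, d: ⊤, e: ⊤, f: -1}

Derivation:
Fixpoint table:
  B0:   IN=(all ⊤)   OUT={f:-1; rest ⊤}
  B1:   IN={f:-1; rest ⊤}   OUT={b:6, c:5, f:-1; rest ⊤}
  B2:   IN={b:6, c:5, f:-1; rest ⊤}   OUT={b:5, c:-3, f:-1; rest ⊤}
  B3:   IN={b:5, c:-3, f:-1; rest ⊤}   OUT={b:5, d:0, f:-1; rest ⊤}

Merge at B1: IN[B1] = OUT[B0] = {a: ⊤, b: ⊤, c: ⊤, d: ⊤, e: ⊤, f: -1}
Applying B1's transfer function to that IN value gives OUT[B1] (row B1 above).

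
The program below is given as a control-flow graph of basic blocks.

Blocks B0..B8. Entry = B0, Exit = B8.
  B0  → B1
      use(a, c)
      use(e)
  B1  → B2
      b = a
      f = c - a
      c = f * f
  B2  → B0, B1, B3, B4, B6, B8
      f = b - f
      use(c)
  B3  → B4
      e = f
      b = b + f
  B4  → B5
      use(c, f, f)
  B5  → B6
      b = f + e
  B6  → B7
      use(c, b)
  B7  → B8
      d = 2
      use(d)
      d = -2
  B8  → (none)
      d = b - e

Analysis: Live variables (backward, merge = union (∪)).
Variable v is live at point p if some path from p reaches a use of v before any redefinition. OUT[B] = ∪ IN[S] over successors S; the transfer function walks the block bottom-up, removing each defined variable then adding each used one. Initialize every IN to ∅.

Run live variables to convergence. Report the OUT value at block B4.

Answer: {c, e, f}

Derivation:
Fixpoint table:
  B0:  IN={a, c, e}  OUT={a, c, e}
  B1:  IN={a, c, e}  OUT={a, b, c, e, f}
  B2:  IN={a, b, c, e, f}  OUT={a, b, c, e, f}
  B3:  IN={b, c, f}  OUT={c, e, f}
  B4:  IN={c, e, f}  OUT={c, e, f}
  B5:  IN={c, e, f}  OUT={b, c, e}
  B6:  IN={b, c, e}  OUT={b, e}
  B7:  IN={b, e}  OUT={b, e}
  B8:  IN={b, e}  OUT={}

Merge at B4: OUT[B4] = IN[B5] = {c, e, f}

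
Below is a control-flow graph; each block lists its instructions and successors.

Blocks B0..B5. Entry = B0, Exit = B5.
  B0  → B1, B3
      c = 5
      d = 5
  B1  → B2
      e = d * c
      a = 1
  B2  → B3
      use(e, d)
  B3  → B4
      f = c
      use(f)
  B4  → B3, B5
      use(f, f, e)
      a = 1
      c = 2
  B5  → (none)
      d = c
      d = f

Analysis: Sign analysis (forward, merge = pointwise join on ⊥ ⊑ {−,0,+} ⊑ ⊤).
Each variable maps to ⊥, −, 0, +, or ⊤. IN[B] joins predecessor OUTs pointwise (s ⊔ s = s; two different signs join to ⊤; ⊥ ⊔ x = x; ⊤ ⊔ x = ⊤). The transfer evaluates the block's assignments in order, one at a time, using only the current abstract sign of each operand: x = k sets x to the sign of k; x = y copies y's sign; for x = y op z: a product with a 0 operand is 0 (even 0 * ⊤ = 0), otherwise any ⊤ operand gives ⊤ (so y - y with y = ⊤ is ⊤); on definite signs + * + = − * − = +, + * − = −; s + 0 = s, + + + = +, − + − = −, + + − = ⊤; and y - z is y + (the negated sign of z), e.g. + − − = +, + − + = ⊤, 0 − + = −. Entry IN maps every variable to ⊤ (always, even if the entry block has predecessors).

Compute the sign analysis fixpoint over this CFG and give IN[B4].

Fixpoint table:
  B0:   IN=(all ⊤)   OUT={c:+, d:+; rest ⊤}
  B1:   IN={c:+, d:+; rest ⊤}   OUT={a:+, c:+, d:+, e:+; rest ⊤}
  B2:   IN={a:+, c:+, d:+, e:+; rest ⊤}   OUT={a:+, c:+, d:+, e:+; rest ⊤}
  B3:   IN={c:+, d:+; rest ⊤}   OUT={c:+, d:+, f:+; rest ⊤}
  B4:   IN={c:+, d:+, f:+; rest ⊤}   OUT={a:+, c:+, d:+, f:+; rest ⊤}
  B5:   IN={a:+, c:+, d:+, f:+; rest ⊤}   OUT={a:+, c:+, d:+, f:+; rest ⊤}

Merge at B4: IN[B4] = OUT[B3] = {a: ⊤, b: ⊤, c: +, d: +, e: ⊤, f: +}

Answer: {a: ⊤, b: ⊤, c: +, d: +, e: ⊤, f: +}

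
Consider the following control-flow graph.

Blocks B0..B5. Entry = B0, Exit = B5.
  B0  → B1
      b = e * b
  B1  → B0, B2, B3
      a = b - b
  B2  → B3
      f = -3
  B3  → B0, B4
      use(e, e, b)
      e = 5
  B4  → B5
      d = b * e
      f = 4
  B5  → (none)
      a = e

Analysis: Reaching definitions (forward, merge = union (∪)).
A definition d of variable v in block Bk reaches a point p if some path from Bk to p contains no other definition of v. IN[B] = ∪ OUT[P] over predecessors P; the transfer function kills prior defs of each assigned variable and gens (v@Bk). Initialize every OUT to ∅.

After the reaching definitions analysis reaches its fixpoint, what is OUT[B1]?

Answer: {a@B1, b@B0, e@B3, f@B2}

Trace:
Fixpoint table:
  B0: | IN={a@B1, b@B0, e@B3, f@B2} | OUT={a@B1, b@B0, e@B3, f@B2}
  B1: | IN={a@B1, b@B0, e@B3, f@B2} | OUT={a@B1, b@B0, e@B3, f@B2}
  B2: | IN={a@B1, b@B0, e@B3, f@B2} | OUT={a@B1, b@B0, e@B3, f@B2}
  B3: | IN={a@B1, b@B0, e@B3, f@B2} | OUT={a@B1, b@B0, e@B3, f@B2}
  B4: | IN={a@B1, b@B0, e@B3, f@B2} | OUT={a@B1, b@B0, d@B4, e@B3, f@B4}
  B5: | IN={a@B1, b@B0, d@B4, e@B3, f@B4} | OUT={a@B5, b@B0, d@B4, e@B3, f@B4}

Merge at B1: IN[B1] = OUT[B0] = {a@B1, b@B0, e@B3, f@B2}
Applying B1's transfer function to that IN value gives OUT[B1] (row B1 above).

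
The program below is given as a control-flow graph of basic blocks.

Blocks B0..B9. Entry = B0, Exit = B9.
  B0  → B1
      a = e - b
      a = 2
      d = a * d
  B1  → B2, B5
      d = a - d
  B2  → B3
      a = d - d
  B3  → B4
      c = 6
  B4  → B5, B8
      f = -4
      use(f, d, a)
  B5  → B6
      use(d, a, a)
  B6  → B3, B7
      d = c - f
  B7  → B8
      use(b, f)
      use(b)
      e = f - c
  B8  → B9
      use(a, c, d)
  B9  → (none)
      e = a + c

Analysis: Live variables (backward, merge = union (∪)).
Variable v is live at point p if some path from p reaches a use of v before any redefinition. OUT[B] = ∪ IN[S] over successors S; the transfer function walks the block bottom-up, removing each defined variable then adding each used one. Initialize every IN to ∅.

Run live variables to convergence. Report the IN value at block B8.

Converged values:
  B0:   IN={b, c, d, e, f}   OUT={a, b, c, d, f}
  B1:   IN={a, b, c, d, f}   OUT={a, b, c, d, f}
  B2:   IN={b, d}   OUT={a, b, d}
  B3:   IN={a, b, d}   OUT={a, b, c, d}
  B4:   IN={a, b, c, d}   OUT={a, b, c, d, f}
  B5:   IN={a, b, c, d, f}   OUT={a, b, c, f}
  B6:   IN={a, b, c, f}   OUT={a, b, c, d, f}
  B7:   IN={a, b, c, d, f}   OUT={a, c, d}
  B8:   IN={a, c, d}   OUT={a, c}
  B9:   IN={a, c}   OUT={}

Merge at B8: OUT[B8] = IN[B9] = {a, c}
Applying B8's transfer function to that OUT value gives IN[B8] (row B8 above).

Answer: {a, c, d}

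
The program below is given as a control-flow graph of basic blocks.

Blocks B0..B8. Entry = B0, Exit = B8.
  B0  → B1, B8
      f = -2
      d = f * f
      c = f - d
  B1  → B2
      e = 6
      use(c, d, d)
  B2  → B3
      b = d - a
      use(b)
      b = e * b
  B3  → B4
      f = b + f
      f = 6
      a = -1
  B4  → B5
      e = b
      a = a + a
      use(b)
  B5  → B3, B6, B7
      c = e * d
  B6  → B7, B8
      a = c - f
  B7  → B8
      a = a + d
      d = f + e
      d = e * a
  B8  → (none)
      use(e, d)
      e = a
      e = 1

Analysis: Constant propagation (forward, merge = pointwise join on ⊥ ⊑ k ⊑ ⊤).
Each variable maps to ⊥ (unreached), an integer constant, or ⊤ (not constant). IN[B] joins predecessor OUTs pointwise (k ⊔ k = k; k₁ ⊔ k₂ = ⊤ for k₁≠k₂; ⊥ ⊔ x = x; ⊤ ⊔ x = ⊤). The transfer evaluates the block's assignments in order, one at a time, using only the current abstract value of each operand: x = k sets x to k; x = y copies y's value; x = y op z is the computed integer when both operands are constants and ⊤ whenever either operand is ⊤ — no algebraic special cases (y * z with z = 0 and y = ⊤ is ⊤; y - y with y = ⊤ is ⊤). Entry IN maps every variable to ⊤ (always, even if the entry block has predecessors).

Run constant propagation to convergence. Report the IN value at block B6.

Fixpoint table:
  B0:  IN=(all ⊤)  OUT={c:-6, d:4, f:-2; rest ⊤}
  B1:  IN={c:-6, d:4, f:-2; rest ⊤}  OUT={c:-6, d:4, e:6, f:-2; rest ⊤}
  B2:  IN={c:-6, d:4, e:6, f:-2; rest ⊤}  OUT={c:-6, d:4, e:6, f:-2; rest ⊤}
  B3:  IN={d:4; rest ⊤}  OUT={a:-1, d:4, f:6; rest ⊤}
  B4:  IN={a:-1, d:4, f:6; rest ⊤}  OUT={a:-2, d:4, f:6; rest ⊤}
  B5:  IN={a:-2, d:4, f:6; rest ⊤}  OUT={a:-2, d:4, f:6; rest ⊤}
  B6:  IN={a:-2, d:4, f:6; rest ⊤}  OUT={d:4, f:6; rest ⊤}
  B7:  IN={d:4, f:6; rest ⊤}  OUT={f:6; rest ⊤}
  B8:  IN=(all ⊤)  OUT={e:1; rest ⊤}

Merge at B6: IN[B6] = OUT[B5] = {a: -2, b: ⊤, c: ⊤, d: 4, e: ⊤, f: 6}

Answer: {a: -2, b: ⊤, c: ⊤, d: 4, e: ⊤, f: 6}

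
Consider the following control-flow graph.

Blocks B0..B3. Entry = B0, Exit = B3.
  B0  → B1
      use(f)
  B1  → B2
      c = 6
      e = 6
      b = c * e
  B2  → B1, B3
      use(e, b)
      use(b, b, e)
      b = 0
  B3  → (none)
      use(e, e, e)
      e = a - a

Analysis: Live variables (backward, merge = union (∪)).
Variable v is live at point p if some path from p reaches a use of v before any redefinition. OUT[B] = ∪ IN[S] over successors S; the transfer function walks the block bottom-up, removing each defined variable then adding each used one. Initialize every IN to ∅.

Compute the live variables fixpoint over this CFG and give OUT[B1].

Answer: {a, b, e}

Derivation:
Converged values:
  B0:   IN={a, f}   OUT={a}
  B1:   IN={a}   OUT={a, b, e}
  B2:   IN={a, b, e}   OUT={a, e}
  B3:   IN={a, e}   OUT={}

Merge at B1: OUT[B1] = IN[B2] = {a, b, e}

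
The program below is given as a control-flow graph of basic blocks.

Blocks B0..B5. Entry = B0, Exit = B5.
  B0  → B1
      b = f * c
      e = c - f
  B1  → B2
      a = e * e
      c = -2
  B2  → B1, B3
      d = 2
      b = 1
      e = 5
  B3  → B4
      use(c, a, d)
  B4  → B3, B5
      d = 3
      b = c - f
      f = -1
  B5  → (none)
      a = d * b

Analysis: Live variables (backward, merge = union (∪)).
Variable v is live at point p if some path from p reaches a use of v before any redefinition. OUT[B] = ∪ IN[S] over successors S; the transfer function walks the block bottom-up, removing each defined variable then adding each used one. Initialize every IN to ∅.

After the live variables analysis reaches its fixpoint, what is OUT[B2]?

Answer: {a, c, d, e, f}

Working:
Per-block solution:
  B0:   IN={c, f}   OUT={e, f}
  B1:   IN={e, f}   OUT={a, c, f}
  B2:   IN={a, c, f}   OUT={a, c, d, e, f}
  B3:   IN={a, c, d, f}   OUT={a, c, f}
  B4:   IN={a, c, f}   OUT={a, b, c, d, f}
  B5:   IN={b, d}   OUT={}

Merge at B2: OUT[B2] = IN[B1] ⊔ IN[B3] = {a, c, d, e, f}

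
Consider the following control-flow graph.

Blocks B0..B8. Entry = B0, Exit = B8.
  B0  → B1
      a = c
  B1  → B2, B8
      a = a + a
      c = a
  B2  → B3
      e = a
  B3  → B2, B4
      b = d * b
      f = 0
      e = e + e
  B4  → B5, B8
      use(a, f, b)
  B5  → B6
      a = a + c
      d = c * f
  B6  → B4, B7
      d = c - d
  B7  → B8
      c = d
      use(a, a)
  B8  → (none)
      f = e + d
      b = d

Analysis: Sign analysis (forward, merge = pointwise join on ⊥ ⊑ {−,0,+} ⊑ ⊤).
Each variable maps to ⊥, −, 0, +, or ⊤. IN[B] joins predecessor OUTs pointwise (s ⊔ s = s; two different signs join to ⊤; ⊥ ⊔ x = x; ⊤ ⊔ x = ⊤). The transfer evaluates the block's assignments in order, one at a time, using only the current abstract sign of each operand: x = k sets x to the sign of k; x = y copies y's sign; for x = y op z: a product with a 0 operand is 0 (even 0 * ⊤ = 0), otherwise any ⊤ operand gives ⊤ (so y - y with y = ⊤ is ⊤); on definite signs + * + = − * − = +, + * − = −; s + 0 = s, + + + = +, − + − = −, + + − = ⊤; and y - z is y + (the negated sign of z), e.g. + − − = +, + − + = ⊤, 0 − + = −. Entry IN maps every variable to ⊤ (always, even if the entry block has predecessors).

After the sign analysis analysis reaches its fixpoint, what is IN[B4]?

Per-block solution:
  B0:  IN=(all ⊤)  OUT=(all ⊤)
  B1:  IN=(all ⊤)  OUT=(all ⊤)
  B2:  IN=(all ⊤)  OUT=(all ⊤)
  B3:  IN=(all ⊤)  OUT={f:0; rest ⊤}
  B4:  IN={f:0; rest ⊤}  OUT={f:0; rest ⊤}
  B5:  IN={f:0; rest ⊤}  OUT={d:0, f:0; rest ⊤}
  B6:  IN={d:0, f:0; rest ⊤}  OUT={f:0; rest ⊤}
  B7:  IN={f:0; rest ⊤}  OUT={f:0; rest ⊤}
  B8:  IN=(all ⊤)  OUT=(all ⊤)

Merge at B4: IN[B4] = OUT[B3] ⊔ OUT[B6] = {a: ⊤, b: ⊤, c: ⊤, d: ⊤, e: ⊤, f: 0}

Answer: {a: ⊤, b: ⊤, c: ⊤, d: ⊤, e: ⊤, f: 0}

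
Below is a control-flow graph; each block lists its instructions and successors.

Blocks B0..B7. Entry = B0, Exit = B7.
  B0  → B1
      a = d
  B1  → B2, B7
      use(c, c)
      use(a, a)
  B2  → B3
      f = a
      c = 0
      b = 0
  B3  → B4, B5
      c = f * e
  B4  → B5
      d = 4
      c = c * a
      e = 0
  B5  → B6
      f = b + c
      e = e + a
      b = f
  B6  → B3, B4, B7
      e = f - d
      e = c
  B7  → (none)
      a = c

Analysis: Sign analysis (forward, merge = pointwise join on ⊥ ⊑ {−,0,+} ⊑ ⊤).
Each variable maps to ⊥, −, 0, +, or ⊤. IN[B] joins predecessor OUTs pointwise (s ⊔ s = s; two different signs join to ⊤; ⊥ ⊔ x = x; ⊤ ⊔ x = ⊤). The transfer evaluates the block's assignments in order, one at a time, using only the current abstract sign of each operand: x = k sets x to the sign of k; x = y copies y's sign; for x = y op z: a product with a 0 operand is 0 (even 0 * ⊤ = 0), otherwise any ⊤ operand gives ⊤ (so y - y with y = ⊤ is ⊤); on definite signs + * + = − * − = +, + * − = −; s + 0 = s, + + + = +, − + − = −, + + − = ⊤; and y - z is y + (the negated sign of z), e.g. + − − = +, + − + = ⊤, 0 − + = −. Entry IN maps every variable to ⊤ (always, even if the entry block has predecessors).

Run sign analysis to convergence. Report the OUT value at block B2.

Answer: {a: ⊤, b: 0, c: 0, d: ⊤, e: ⊤, f: ⊤}

Derivation:
Converged values:
  B0:   IN=(all ⊤)   OUT=(all ⊤)
  B1:   IN=(all ⊤)   OUT=(all ⊤)
  B2:   IN=(all ⊤)   OUT={b:0, c:0; rest ⊤}
  B3:   IN=(all ⊤)   OUT=(all ⊤)
  B4:   IN=(all ⊤)   OUT={d:+, e:0; rest ⊤}
  B5:   IN=(all ⊤)   OUT=(all ⊤)
  B6:   IN=(all ⊤)   OUT=(all ⊤)
  B7:   IN=(all ⊤)   OUT=(all ⊤)

Merge at B2: IN[B2] = OUT[B1] = {a: ⊤, b: ⊤, c: ⊤, d: ⊤, e: ⊤, f: ⊤}
Applying B2's transfer function to that IN value gives OUT[B2] (row B2 above).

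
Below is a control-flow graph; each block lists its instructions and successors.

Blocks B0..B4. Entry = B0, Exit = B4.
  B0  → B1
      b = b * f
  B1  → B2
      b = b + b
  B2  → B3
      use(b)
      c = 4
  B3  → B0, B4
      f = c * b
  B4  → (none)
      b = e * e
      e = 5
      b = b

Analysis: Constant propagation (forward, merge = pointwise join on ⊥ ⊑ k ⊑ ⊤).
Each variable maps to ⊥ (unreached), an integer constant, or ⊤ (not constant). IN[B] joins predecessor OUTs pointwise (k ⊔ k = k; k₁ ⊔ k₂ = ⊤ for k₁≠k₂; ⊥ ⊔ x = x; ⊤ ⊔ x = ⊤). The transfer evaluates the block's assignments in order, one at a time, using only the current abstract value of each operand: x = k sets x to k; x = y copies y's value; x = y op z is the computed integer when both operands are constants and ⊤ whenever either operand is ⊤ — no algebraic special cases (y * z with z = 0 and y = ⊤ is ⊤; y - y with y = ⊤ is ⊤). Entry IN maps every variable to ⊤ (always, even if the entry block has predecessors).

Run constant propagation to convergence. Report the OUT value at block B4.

Per-block solution:
  B0:   IN=(all ⊤)   OUT=(all ⊤)
  B1:   IN=(all ⊤)   OUT=(all ⊤)
  B2:   IN=(all ⊤)   OUT={c:4; rest ⊤}
  B3:   IN={c:4; rest ⊤}   OUT={c:4; rest ⊤}
  B4:   IN={c:4; rest ⊤}   OUT={c:4, e:5; rest ⊤}

Merge at B4: IN[B4] = OUT[B3] = {a: ⊤, b: ⊤, c: 4, d: ⊤, e: ⊤, f: ⊤}
Applying B4's transfer function to that IN value gives OUT[B4] (row B4 above).

Answer: {a: ⊤, b: ⊤, c: 4, d: ⊤, e: 5, f: ⊤}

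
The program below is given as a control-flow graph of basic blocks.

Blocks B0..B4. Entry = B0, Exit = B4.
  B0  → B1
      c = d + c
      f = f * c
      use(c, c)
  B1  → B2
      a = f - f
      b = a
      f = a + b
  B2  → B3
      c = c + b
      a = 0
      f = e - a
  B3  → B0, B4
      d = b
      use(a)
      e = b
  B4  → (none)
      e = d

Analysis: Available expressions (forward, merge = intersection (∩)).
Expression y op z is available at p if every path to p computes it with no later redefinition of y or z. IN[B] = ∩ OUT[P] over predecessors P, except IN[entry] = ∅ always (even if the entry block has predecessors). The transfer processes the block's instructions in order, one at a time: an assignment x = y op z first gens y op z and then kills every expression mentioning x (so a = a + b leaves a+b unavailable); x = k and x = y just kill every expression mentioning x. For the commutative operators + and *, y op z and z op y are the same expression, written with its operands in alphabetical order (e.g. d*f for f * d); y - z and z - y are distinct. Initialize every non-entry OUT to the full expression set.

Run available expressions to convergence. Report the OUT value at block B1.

Fixpoint table:
  B0: | IN={} | OUT={}
  B1: | IN={} | OUT={a+b}
  B2: | IN={a+b} | OUT={e-a}
  B3: | IN={e-a} | OUT={}
  B4: | IN={} | OUT={}

Merge at B1: IN[B1] = OUT[B0] = {}
Applying B1's transfer function to that IN value gives OUT[B1] (row B1 above).

Answer: {a+b}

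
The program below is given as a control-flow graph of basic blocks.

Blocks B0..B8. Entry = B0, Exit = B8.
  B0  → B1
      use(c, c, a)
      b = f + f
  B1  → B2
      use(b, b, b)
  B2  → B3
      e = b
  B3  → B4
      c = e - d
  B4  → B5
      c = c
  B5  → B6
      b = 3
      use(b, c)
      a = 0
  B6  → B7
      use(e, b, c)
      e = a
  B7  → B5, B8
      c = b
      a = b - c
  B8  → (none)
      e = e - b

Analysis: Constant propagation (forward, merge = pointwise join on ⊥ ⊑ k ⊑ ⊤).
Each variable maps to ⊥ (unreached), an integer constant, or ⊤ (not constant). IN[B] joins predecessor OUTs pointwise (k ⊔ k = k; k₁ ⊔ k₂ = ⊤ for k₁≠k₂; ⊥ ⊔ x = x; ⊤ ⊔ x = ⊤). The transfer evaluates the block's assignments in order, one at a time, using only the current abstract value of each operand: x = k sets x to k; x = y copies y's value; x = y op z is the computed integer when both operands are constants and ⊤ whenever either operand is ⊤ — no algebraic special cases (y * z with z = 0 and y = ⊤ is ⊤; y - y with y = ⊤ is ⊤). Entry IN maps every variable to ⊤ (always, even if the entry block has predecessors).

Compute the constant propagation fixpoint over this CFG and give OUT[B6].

Fixpoint table:
  B0:   IN=(all ⊤)   OUT=(all ⊤)
  B1:   IN=(all ⊤)   OUT=(all ⊤)
  B2:   IN=(all ⊤)   OUT=(all ⊤)
  B3:   IN=(all ⊤)   OUT=(all ⊤)
  B4:   IN=(all ⊤)   OUT=(all ⊤)
  B5:   IN=(all ⊤)   OUT={a:0, b:3; rest ⊤}
  B6:   IN={a:0, b:3; rest ⊤}   OUT={a:0, b:3, e:0; rest ⊤}
  B7:   IN={a:0, b:3, e:0; rest ⊤}   OUT={a:0, b:3, c:3, e:0; rest ⊤}
  B8:   IN={a:0, b:3, c:3, e:0; rest ⊤}   OUT={a:0, b:3, c:3, e:-3; rest ⊤}

Merge at B6: IN[B6] = OUT[B5] = {a: 0, b: 3, c: ⊤, d: ⊤, e: ⊤, f: ⊤}
Applying B6's transfer function to that IN value gives OUT[B6] (row B6 above).

Answer: {a: 0, b: 3, c: ⊤, d: ⊤, e: 0, f: ⊤}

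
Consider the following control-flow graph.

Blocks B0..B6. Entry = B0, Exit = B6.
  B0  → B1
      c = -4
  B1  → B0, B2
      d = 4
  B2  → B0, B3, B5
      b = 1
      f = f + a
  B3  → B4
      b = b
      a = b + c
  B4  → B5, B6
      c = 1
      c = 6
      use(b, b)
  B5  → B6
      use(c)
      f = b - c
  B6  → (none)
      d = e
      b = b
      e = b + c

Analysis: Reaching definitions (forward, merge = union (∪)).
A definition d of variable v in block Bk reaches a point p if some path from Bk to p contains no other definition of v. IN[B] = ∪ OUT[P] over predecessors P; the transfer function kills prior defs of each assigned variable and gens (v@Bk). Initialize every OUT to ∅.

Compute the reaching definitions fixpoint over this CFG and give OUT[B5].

Converged values:
  B0:  IN={b@B2, c@B0, d@B1, f@B2}  OUT={b@B2, c@B0, d@B1, f@B2}
  B1:  IN={b@B2, c@B0, d@B1, f@B2}  OUT={b@B2, c@B0, d@B1, f@B2}
  B2:  IN={b@B2, c@B0, d@B1, f@B2}  OUT={b@B2, c@B0, d@B1, f@B2}
  B3:  IN={b@B2, c@B0, d@B1, f@B2}  OUT={a@B3, b@B3, c@B0, d@B1, f@B2}
  B4:  IN={a@B3, b@B3, c@B0, d@B1, f@B2}  OUT={a@B3, b@B3, c@B4, d@B1, f@B2}
  B5:  IN={a@B3, b@B2, b@B3, c@B0, c@B4, d@B1, f@B2}  OUT={a@B3, b@B2, b@B3, c@B0, c@B4, d@B1, f@B5}
  B6:  IN={a@B3, b@B2, b@B3, c@B0, c@B4, d@B1, f@B2, f@B5}  OUT={a@B3, b@B6, c@B0, c@B4, d@B6, e@B6, f@B2, f@B5}

Merge at B5: IN[B5] = OUT[B2] ⊔ OUT[B4] = {a@B3, b@B2, b@B3, c@B0, c@B4, d@B1, f@B2}
Applying B5's transfer function to that IN value gives OUT[B5] (row B5 above).

Answer: {a@B3, b@B2, b@B3, c@B0, c@B4, d@B1, f@B5}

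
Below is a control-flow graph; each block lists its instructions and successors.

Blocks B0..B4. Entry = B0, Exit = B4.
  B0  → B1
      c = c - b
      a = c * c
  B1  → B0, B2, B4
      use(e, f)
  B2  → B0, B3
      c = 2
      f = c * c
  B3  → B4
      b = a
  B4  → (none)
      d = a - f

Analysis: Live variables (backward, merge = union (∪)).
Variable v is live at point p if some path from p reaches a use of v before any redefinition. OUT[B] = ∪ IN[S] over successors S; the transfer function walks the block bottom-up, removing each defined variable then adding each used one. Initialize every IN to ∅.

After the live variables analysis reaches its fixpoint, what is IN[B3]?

Answer: {a, f}

Derivation:
Fixpoint table:
  B0: | IN={b, c, e, f} | OUT={a, b, c, e, f}
  B1: | IN={a, b, c, e, f} | OUT={a, b, c, e, f}
  B2: | IN={a, b, e} | OUT={a, b, c, e, f}
  B3: | IN={a, f} | OUT={a, f}
  B4: | IN={a, f} | OUT={}

Merge at B3: OUT[B3] = IN[B4] = {a, f}
Applying B3's transfer function to that OUT value gives IN[B3] (row B3 above).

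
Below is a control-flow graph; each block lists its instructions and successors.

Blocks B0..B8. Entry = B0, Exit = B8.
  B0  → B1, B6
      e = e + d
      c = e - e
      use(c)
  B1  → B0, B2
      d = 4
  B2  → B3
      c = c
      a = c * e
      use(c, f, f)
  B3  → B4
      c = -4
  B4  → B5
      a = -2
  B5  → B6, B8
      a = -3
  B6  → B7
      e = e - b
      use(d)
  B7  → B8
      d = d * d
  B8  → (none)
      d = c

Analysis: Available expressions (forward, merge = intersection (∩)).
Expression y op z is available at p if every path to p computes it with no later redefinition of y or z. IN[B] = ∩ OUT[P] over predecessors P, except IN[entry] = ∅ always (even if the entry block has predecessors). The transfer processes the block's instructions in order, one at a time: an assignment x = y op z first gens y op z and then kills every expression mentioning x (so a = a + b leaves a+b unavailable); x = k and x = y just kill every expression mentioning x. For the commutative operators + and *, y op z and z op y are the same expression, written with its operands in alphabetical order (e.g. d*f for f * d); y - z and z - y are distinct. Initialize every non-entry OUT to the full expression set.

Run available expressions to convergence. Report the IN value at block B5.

Answer: {e-e}

Trace:
Converged values:
  B0:  IN={}  OUT={e-e}
  B1:  IN={e-e}  OUT={e-e}
  B2:  IN={e-e}  OUT={c*e, e-e}
  B3:  IN={c*e, e-e}  OUT={e-e}
  B4:  IN={e-e}  OUT={e-e}
  B5:  IN={e-e}  OUT={e-e}
  B6:  IN={e-e}  OUT={}
  B7:  IN={}  OUT={}
  B8:  IN={}  OUT={}

Merge at B5: IN[B5] = OUT[B4] = {e-e}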